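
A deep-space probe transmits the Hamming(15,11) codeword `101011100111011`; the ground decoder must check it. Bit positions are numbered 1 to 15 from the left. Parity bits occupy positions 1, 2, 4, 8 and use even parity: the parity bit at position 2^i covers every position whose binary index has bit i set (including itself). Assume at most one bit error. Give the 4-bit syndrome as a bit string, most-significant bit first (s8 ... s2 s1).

s1: b1⊕b3⊕b5⊕b7⊕b9⊕b11⊕b13⊕b15 = 1⊕1⊕1⊕1⊕0⊕1⊕0⊕1 = 0
s2: b2⊕b3⊕b6⊕b7⊕b10⊕b11⊕b14⊕b15 = 0⊕1⊕1⊕1⊕1⊕1⊕1⊕1 = 1
s4: b4⊕b5⊕b6⊕b7⊕b12⊕b13⊕b14⊕b15 = 0⊕1⊕1⊕1⊕1⊕0⊕1⊕1 = 0
s8: b8⊕b9⊕b10⊕b11⊕b12⊕b13⊕b14⊕b15 = 0⊕0⊕1⊕1⊕1⊕0⊕1⊕1 = 1
Syndrome (s8...s1) = 1010 → position 10.

1010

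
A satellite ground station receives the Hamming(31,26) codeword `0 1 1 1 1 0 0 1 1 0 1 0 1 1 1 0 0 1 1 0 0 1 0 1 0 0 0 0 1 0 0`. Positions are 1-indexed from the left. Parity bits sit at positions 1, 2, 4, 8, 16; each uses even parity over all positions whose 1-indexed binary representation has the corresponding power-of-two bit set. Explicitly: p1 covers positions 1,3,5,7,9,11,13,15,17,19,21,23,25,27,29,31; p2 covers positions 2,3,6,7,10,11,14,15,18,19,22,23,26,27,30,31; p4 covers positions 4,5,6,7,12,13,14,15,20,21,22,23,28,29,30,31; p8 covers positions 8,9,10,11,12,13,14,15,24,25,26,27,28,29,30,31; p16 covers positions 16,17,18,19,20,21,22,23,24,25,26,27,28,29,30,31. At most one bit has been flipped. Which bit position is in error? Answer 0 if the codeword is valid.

s1: b1⊕b3⊕b5⊕b7⊕b9⊕b11⊕b13⊕b15⊕b17⊕b19⊕b21⊕b23⊕b25⊕b27⊕b29⊕b31 = 0⊕1⊕1⊕0⊕1⊕1⊕1⊕1⊕0⊕1⊕0⊕0⊕0⊕0⊕1⊕0 = 0
s2: b2⊕b3⊕b6⊕b7⊕b10⊕b11⊕b14⊕b15⊕b18⊕b19⊕b22⊕b23⊕b26⊕b27⊕b30⊕b31 = 1⊕1⊕0⊕0⊕0⊕1⊕1⊕1⊕1⊕1⊕1⊕0⊕0⊕0⊕0⊕0 = 0
s4: b4⊕b5⊕b6⊕b7⊕b12⊕b13⊕b14⊕b15⊕b20⊕b21⊕b22⊕b23⊕b28⊕b29⊕b30⊕b31 = 1⊕1⊕0⊕0⊕0⊕1⊕1⊕1⊕0⊕0⊕1⊕0⊕0⊕1⊕0⊕0 = 1
s8: b8⊕b9⊕b10⊕b11⊕b12⊕b13⊕b14⊕b15⊕b24⊕b25⊕b26⊕b27⊕b28⊕b29⊕b30⊕b31 = 1⊕1⊕0⊕1⊕0⊕1⊕1⊕1⊕1⊕0⊕0⊕0⊕0⊕1⊕0⊕0 = 0
s16: b16⊕b17⊕b18⊕b19⊕b20⊕b21⊕b22⊕b23⊕b24⊕b25⊕b26⊕b27⊕b28⊕b29⊕b30⊕b31 = 0⊕0⊕1⊕1⊕0⊕0⊕1⊕0⊕1⊕0⊕0⊕0⊕0⊕1⊕0⊕0 = 1
Syndrome (s16...s1) = 10100 → position 20.

20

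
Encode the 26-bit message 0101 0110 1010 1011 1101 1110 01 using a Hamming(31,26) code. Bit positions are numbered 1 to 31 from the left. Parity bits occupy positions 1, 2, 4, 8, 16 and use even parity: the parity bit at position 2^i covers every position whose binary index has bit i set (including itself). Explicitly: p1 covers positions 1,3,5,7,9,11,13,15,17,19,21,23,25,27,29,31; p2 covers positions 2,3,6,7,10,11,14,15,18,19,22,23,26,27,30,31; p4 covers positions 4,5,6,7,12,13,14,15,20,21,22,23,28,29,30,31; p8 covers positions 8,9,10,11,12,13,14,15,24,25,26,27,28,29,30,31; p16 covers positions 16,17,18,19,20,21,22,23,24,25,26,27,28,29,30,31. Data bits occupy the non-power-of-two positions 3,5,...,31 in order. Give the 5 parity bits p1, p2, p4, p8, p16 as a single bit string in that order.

Place data bits at non-power-of-two positions: b3=0, b5=1, b6=0, b7=1, b9=0, b10=1, b11=1, b12=0, b13=1, b14=0, b15=1, b17=0, b18=1, b19=0, b20=1, b21=1, b22=1, b23=1, b24=0, b25=1, b26=1, b27=1, b28=1, b29=0, b30=0, b31=1.
p1 = XOR of data positions {3,5,7,9,11,13,15,17,19,21,23,25,27,29,31} = 0⊕1⊕1⊕0⊕1⊕1⊕1⊕0⊕0⊕1⊕1⊕1⊕1⊕0⊕1 = 0
p2 = XOR of data positions {3,6,7,10,11,14,15,18,19,22,23,26,27,30,31} = 0⊕0⊕1⊕1⊕1⊕0⊕1⊕1⊕0⊕1⊕1⊕1⊕1⊕0⊕1 = 0
p4 = XOR of data positions {5,6,7,12,13,14,15,20,21,22,23,28,29,30,31} = 1⊕0⊕1⊕0⊕1⊕0⊕1⊕1⊕1⊕1⊕1⊕1⊕0⊕0⊕1 = 0
p8 = XOR of data positions {9,10,11,12,13,14,15,24,25,26,27,28,29,30,31} = 0⊕1⊕1⊕0⊕1⊕0⊕1⊕0⊕1⊕1⊕1⊕1⊕0⊕0⊕1 = 1
p16 = XOR of data positions {17,18,19,20,21,22,23,24,25,26,27,28,29,30,31} = 0⊕1⊕0⊕1⊕1⊕1⊕1⊕0⊕1⊕1⊕1⊕1⊕0⊕0⊕1 = 0
Parity bits p1,p2,p4,p8,p16 = 00010

00010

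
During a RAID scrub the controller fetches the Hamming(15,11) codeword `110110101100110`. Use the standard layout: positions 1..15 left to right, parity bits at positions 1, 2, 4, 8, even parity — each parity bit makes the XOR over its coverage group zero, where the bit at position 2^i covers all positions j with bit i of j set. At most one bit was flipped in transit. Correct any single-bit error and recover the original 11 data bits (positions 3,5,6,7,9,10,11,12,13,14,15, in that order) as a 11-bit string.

00011100110

s1: b1⊕b3⊕b5⊕b7⊕b9⊕b11⊕b13⊕b15 = 1⊕0⊕1⊕1⊕1⊕0⊕1⊕0 = 1
s2: b2⊕b3⊕b6⊕b7⊕b10⊕b11⊕b14⊕b15 = 1⊕0⊕0⊕1⊕1⊕0⊕1⊕0 = 0
s4: b4⊕b5⊕b6⊕b7⊕b12⊕b13⊕b14⊕b15 = 1⊕1⊕0⊕1⊕0⊕1⊕1⊕0 = 1
s8: b8⊕b9⊕b10⊕b11⊕b12⊕b13⊕b14⊕b15 = 0⊕1⊕1⊕0⊕0⊕1⊕1⊕0 = 0
Syndrome (s8...s1) = 0101 → position 5.
Flip bit 5: corrected codeword = 110100101100110
Data bits at positions 3,5,6,7,9,10,11,12,13,14,15: 00011100110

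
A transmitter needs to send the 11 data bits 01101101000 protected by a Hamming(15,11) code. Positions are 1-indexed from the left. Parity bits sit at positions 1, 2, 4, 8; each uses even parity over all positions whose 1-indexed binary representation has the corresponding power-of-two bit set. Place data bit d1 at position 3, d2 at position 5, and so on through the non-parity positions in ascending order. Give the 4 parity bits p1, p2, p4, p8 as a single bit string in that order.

Place data bits at non-power-of-two positions: b3=0, b5=1, b6=1, b7=0, b9=1, b10=1, b11=0, b12=1, b13=0, b14=0, b15=0.
p1 = XOR of data positions {3,5,7,9,11,13,15} = 0⊕1⊕0⊕1⊕0⊕0⊕0 = 0
p2 = XOR of data positions {3,6,7,10,11,14,15} = 0⊕1⊕0⊕1⊕0⊕0⊕0 = 0
p4 = XOR of data positions {5,6,7,12,13,14,15} = 1⊕1⊕0⊕1⊕0⊕0⊕0 = 1
p8 = XOR of data positions {9,10,11,12,13,14,15} = 1⊕1⊕0⊕1⊕0⊕0⊕0 = 1
Parity bits p1,p2,p4,p8 = 0011

0011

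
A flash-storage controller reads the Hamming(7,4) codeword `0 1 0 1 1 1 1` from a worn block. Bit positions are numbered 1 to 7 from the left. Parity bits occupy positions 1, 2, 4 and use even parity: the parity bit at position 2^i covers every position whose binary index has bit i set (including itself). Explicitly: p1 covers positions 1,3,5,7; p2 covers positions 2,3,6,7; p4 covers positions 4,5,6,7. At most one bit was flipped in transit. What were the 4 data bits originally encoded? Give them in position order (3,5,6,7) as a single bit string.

0111

s1: b1⊕b3⊕b5⊕b7 = 0⊕0⊕1⊕1 = 0
s2: b2⊕b3⊕b6⊕b7 = 1⊕0⊕1⊕1 = 1
s4: b4⊕b5⊕b6⊕b7 = 1⊕1⊕1⊕1 = 0
Syndrome (s4...s1) = 010 → position 2.
Flip bit 2: corrected codeword = 0001111
Data bits at positions 3,5,6,7: 0111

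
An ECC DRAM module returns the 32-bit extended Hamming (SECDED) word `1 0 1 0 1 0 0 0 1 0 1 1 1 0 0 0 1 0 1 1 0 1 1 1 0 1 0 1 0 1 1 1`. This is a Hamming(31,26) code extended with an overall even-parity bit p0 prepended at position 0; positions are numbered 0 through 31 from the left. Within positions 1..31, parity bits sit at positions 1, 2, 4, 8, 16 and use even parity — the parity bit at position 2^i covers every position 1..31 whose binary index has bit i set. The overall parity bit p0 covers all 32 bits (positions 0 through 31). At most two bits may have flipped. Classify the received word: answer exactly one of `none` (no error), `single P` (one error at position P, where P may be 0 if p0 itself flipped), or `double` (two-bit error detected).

double

s1: b1⊕b3⊕b5⊕b7⊕b9⊕b11⊕b13⊕b15⊕b17⊕b19⊕b21⊕b23⊕b25⊕b27⊕b29⊕b31 = 0⊕0⊕0⊕0⊕0⊕1⊕0⊕0⊕0⊕1⊕1⊕1⊕1⊕1⊕1⊕1 = 0
s2: b2⊕b3⊕b6⊕b7⊕b10⊕b11⊕b14⊕b15⊕b18⊕b19⊕b22⊕b23⊕b26⊕b27⊕b30⊕b31 = 1⊕0⊕0⊕0⊕1⊕1⊕0⊕0⊕1⊕1⊕1⊕1⊕0⊕1⊕1⊕1 = 0
s4: b4⊕b5⊕b6⊕b7⊕b12⊕b13⊕b14⊕b15⊕b20⊕b21⊕b22⊕b23⊕b28⊕b29⊕b30⊕b31 = 1⊕0⊕0⊕0⊕1⊕0⊕0⊕0⊕0⊕1⊕1⊕1⊕0⊕1⊕1⊕1 = 0
s8: b8⊕b9⊕b10⊕b11⊕b12⊕b13⊕b14⊕b15⊕b24⊕b25⊕b26⊕b27⊕b28⊕b29⊕b30⊕b31 = 1⊕0⊕1⊕1⊕1⊕0⊕0⊕0⊕0⊕1⊕0⊕1⊕0⊕1⊕1⊕1 = 1
s16: b16⊕b17⊕b18⊕b19⊕b20⊕b21⊕b22⊕b23⊕b24⊕b25⊕b26⊕b27⊕b28⊕b29⊕b30⊕b31 = 1⊕0⊕1⊕1⊕0⊕1⊕1⊕1⊕0⊕1⊕0⊕1⊕0⊕1⊕1⊕1 = 1
Syndrome (s16...s1) = 11000 → position 24.
Overall parity (XOR of all 32 bits, including p0): 1⊕0⊕1⊕0⊕1⊕0⊕0⊕0⊕1⊕0⊕1⊕1⊕1⊕0⊕0⊕0⊕1⊕0⊕1⊕1⊕0⊕1⊕1⊕1⊕0⊕1⊕0⊕1⊕0⊕1⊕1⊕1 = 0
Overall=0, syndrome position=24 → double-bit error detected (uncorrectable).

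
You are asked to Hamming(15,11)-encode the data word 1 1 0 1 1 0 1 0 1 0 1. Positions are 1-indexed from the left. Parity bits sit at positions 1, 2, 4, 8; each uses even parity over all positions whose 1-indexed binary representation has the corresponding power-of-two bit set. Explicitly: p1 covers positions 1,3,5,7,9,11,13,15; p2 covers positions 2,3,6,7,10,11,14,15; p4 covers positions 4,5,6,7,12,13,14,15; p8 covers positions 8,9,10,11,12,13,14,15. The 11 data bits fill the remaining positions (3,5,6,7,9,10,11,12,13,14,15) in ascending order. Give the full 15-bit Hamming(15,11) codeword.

Place data bits at non-power-of-two positions: b3=1, b5=1, b6=0, b7=1, b9=1, b10=0, b11=1, b12=0, b13=1, b14=0, b15=1.
p1 = XOR of data positions {3,5,7,9,11,13,15} = 1⊕1⊕1⊕1⊕1⊕1⊕1 = 1
p2 = XOR of data positions {3,6,7,10,11,14,15} = 1⊕0⊕1⊕0⊕1⊕0⊕1 = 0
p4 = XOR of data positions {5,6,7,12,13,14,15} = 1⊕0⊕1⊕0⊕1⊕0⊕1 = 0
p8 = XOR of data positions {9,10,11,12,13,14,15} = 1⊕0⊕1⊕0⊕1⊕0⊕1 = 0
Codeword b1..b15 = 101010101010101

101010101010101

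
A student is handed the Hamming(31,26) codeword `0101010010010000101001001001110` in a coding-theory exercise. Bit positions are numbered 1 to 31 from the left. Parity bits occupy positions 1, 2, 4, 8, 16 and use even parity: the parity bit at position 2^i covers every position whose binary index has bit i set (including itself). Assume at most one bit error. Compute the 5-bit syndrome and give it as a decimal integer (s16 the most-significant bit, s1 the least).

s1: b1⊕b3⊕b5⊕b7⊕b9⊕b11⊕b13⊕b15⊕b17⊕b19⊕b21⊕b23⊕b25⊕b27⊕b29⊕b31 = 0⊕0⊕0⊕0⊕1⊕0⊕0⊕0⊕1⊕1⊕0⊕0⊕1⊕0⊕1⊕0 = 1
s2: b2⊕b3⊕b6⊕b7⊕b10⊕b11⊕b14⊕b15⊕b18⊕b19⊕b22⊕b23⊕b26⊕b27⊕b30⊕b31 = 1⊕0⊕1⊕0⊕0⊕0⊕0⊕0⊕0⊕1⊕1⊕0⊕0⊕0⊕1⊕0 = 1
s4: b4⊕b5⊕b6⊕b7⊕b12⊕b13⊕b14⊕b15⊕b20⊕b21⊕b22⊕b23⊕b28⊕b29⊕b30⊕b31 = 1⊕0⊕1⊕0⊕1⊕0⊕0⊕0⊕0⊕0⊕1⊕0⊕1⊕1⊕1⊕0 = 1
s8: b8⊕b9⊕b10⊕b11⊕b12⊕b13⊕b14⊕b15⊕b24⊕b25⊕b26⊕b27⊕b28⊕b29⊕b30⊕b31 = 0⊕1⊕0⊕0⊕1⊕0⊕0⊕0⊕0⊕1⊕0⊕0⊕1⊕1⊕1⊕0 = 0
s16: b16⊕b17⊕b18⊕b19⊕b20⊕b21⊕b22⊕b23⊕b24⊕b25⊕b26⊕b27⊕b28⊕b29⊕b30⊕b31 = 0⊕1⊕0⊕1⊕0⊕0⊕1⊕0⊕0⊕1⊕0⊕0⊕1⊕1⊕1⊕0 = 1
Syndrome (s16...s1) = 10111 → position 23.

23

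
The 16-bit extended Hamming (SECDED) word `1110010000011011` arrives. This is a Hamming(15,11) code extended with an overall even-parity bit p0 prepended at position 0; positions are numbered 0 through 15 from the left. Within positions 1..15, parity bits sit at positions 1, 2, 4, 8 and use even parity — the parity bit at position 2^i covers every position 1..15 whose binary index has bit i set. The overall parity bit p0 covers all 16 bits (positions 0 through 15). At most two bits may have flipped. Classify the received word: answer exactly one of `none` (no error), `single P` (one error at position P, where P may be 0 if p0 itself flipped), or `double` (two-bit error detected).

s1: b1⊕b3⊕b5⊕b7⊕b9⊕b11⊕b13⊕b15 = 1⊕0⊕1⊕0⊕0⊕1⊕0⊕1 = 0
s2: b2⊕b3⊕b6⊕b7⊕b10⊕b11⊕b14⊕b15 = 1⊕0⊕0⊕0⊕0⊕1⊕1⊕1 = 0
s4: b4⊕b5⊕b6⊕b7⊕b12⊕b13⊕b14⊕b15 = 0⊕1⊕0⊕0⊕1⊕0⊕1⊕1 = 0
s8: b8⊕b9⊕b10⊕b11⊕b12⊕b13⊕b14⊕b15 = 0⊕0⊕0⊕1⊕1⊕0⊕1⊕1 = 0
Syndrome (s8...s1) = 0000 → position 0 (no error).
Overall parity (XOR of all 16 bits, including p0): 1⊕1⊕1⊕0⊕0⊕1⊕0⊕0⊕0⊕0⊕0⊕1⊕1⊕0⊕1⊕1 = 0
Overall=0, syndrome position=0 → no error.

none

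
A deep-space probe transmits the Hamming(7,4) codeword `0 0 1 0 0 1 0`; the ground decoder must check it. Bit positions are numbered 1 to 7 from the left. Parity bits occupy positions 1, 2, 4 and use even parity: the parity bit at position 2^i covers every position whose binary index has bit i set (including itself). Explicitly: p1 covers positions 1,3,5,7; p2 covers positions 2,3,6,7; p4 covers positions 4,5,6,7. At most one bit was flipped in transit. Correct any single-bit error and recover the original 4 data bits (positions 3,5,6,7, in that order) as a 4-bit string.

1110

s1: b1⊕b3⊕b5⊕b7 = 0⊕1⊕0⊕0 = 1
s2: b2⊕b3⊕b6⊕b7 = 0⊕1⊕1⊕0 = 0
s4: b4⊕b5⊕b6⊕b7 = 0⊕0⊕1⊕0 = 1
Syndrome (s4...s1) = 101 → position 5.
Flip bit 5: corrected codeword = 0010110
Data bits at positions 3,5,6,7: 1110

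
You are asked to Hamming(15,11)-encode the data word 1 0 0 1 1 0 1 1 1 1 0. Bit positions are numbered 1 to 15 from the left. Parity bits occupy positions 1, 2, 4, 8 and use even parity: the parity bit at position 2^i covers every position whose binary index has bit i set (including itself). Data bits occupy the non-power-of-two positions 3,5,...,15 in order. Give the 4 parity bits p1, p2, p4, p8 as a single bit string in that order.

Place data bits at non-power-of-two positions: b3=1, b5=0, b6=0, b7=1, b9=1, b10=0, b11=1, b12=1, b13=1, b14=1, b15=0.
p1 = XOR of data positions {3,5,7,9,11,13,15} = 1⊕0⊕1⊕1⊕1⊕1⊕0 = 1
p2 = XOR of data positions {3,6,7,10,11,14,15} = 1⊕0⊕1⊕0⊕1⊕1⊕0 = 0
p4 = XOR of data positions {5,6,7,12,13,14,15} = 0⊕0⊕1⊕1⊕1⊕1⊕0 = 0
p8 = XOR of data positions {9,10,11,12,13,14,15} = 1⊕0⊕1⊕1⊕1⊕1⊕0 = 1
Parity bits p1,p2,p4,p8 = 1001

1001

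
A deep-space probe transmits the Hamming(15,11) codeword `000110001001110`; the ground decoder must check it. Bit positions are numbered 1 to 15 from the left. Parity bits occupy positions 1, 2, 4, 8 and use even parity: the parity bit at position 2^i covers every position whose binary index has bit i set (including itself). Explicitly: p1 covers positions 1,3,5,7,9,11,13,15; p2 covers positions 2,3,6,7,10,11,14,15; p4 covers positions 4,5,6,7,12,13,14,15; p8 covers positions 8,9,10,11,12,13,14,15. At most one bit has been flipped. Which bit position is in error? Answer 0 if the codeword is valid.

s1: b1⊕b3⊕b5⊕b7⊕b9⊕b11⊕b13⊕b15 = 0⊕0⊕1⊕0⊕1⊕0⊕1⊕0 = 1
s2: b2⊕b3⊕b6⊕b7⊕b10⊕b11⊕b14⊕b15 = 0⊕0⊕0⊕0⊕0⊕0⊕1⊕0 = 1
s4: b4⊕b5⊕b6⊕b7⊕b12⊕b13⊕b14⊕b15 = 1⊕1⊕0⊕0⊕1⊕1⊕1⊕0 = 1
s8: b8⊕b9⊕b10⊕b11⊕b12⊕b13⊕b14⊕b15 = 0⊕1⊕0⊕0⊕1⊕1⊕1⊕0 = 0
Syndrome (s8...s1) = 0111 → position 7.

7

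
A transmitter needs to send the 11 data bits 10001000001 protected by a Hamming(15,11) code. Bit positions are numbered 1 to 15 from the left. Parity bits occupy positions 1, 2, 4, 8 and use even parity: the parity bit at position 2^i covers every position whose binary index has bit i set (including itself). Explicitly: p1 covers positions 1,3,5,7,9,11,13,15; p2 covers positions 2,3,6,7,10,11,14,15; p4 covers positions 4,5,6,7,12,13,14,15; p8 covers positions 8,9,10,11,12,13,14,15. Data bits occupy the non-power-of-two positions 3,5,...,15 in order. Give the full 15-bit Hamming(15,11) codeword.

101100001000001

Place data bits at non-power-of-two positions: b3=1, b5=0, b6=0, b7=0, b9=1, b10=0, b11=0, b12=0, b13=0, b14=0, b15=1.
p1 = XOR of data positions {3,5,7,9,11,13,15} = 1⊕0⊕0⊕1⊕0⊕0⊕1 = 1
p2 = XOR of data positions {3,6,7,10,11,14,15} = 1⊕0⊕0⊕0⊕0⊕0⊕1 = 0
p4 = XOR of data positions {5,6,7,12,13,14,15} = 0⊕0⊕0⊕0⊕0⊕0⊕1 = 1
p8 = XOR of data positions {9,10,11,12,13,14,15} = 1⊕0⊕0⊕0⊕0⊕0⊕1 = 0
Codeword b1..b15 = 101100001000001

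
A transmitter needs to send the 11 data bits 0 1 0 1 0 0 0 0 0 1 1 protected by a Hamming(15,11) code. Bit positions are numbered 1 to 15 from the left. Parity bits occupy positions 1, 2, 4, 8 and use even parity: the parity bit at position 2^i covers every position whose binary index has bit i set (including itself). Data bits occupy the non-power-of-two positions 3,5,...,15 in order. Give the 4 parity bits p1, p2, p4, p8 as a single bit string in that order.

Place data bits at non-power-of-two positions: b3=0, b5=1, b6=0, b7=1, b9=0, b10=0, b11=0, b12=0, b13=0, b14=1, b15=1.
p1 = XOR of data positions {3,5,7,9,11,13,15} = 0⊕1⊕1⊕0⊕0⊕0⊕1 = 1
p2 = XOR of data positions {3,6,7,10,11,14,15} = 0⊕0⊕1⊕0⊕0⊕1⊕1 = 1
p4 = XOR of data positions {5,6,7,12,13,14,15} = 1⊕0⊕1⊕0⊕0⊕1⊕1 = 0
p8 = XOR of data positions {9,10,11,12,13,14,15} = 0⊕0⊕0⊕0⊕0⊕1⊕1 = 0
Parity bits p1,p2,p4,p8 = 1100

1100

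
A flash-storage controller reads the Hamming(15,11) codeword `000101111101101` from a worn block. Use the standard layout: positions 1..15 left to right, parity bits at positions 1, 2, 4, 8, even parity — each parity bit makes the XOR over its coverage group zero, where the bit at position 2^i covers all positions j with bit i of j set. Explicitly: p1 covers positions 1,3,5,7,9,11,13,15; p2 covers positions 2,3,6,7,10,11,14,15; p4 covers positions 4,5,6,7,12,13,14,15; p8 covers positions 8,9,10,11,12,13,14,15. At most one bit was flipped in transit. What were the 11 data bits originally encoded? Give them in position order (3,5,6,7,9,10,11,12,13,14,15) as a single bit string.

00111101101

s1: b1⊕b3⊕b5⊕b7⊕b9⊕b11⊕b13⊕b15 = 0⊕0⊕0⊕1⊕1⊕0⊕1⊕1 = 0
s2: b2⊕b3⊕b6⊕b7⊕b10⊕b11⊕b14⊕b15 = 0⊕0⊕1⊕1⊕1⊕0⊕0⊕1 = 0
s4: b4⊕b5⊕b6⊕b7⊕b12⊕b13⊕b14⊕b15 = 1⊕0⊕1⊕1⊕1⊕1⊕0⊕1 = 0
s8: b8⊕b9⊕b10⊕b11⊕b12⊕b13⊕b14⊕b15 = 1⊕1⊕1⊕0⊕1⊕1⊕0⊕1 = 0
Syndrome (s8...s1) = 0000 → position 0 (no error).
No correction needed.
Data bits at positions 3,5,6,7,9,10,11,12,13,14,15: 00111101101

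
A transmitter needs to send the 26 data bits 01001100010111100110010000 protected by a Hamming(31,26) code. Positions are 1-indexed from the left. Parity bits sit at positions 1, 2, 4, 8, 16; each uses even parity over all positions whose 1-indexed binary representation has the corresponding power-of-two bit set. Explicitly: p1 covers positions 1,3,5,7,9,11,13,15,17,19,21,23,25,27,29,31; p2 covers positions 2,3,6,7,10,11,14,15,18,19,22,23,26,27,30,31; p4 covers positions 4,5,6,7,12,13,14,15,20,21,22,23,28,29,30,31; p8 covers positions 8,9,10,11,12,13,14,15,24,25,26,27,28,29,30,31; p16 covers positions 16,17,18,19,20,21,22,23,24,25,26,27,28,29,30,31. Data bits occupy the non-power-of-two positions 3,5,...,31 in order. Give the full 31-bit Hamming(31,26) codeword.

Place data bits at non-power-of-two positions: b3=0, b5=1, b6=0, b7=0, b9=1, b10=1, b11=0, b12=0, b13=0, b14=1, b15=0, b17=1, b18=1, b19=1, b20=1, b21=0, b22=0, b23=1, b24=1, b25=0, b26=0, b27=1, b28=0, b29=0, b30=0, b31=0.
p1 = XOR of data positions {3,5,7,9,11,13,15,17,19,21,23,25,27,29,31} = 0⊕1⊕0⊕1⊕0⊕0⊕0⊕1⊕1⊕0⊕1⊕0⊕1⊕0⊕0 = 0
p2 = XOR of data positions {3,6,7,10,11,14,15,18,19,22,23,26,27,30,31} = 0⊕0⊕0⊕1⊕0⊕1⊕0⊕1⊕1⊕0⊕1⊕0⊕1⊕0⊕0 = 0
p4 = XOR of data positions {5,6,7,12,13,14,15,20,21,22,23,28,29,30,31} = 1⊕0⊕0⊕0⊕0⊕1⊕0⊕1⊕0⊕0⊕1⊕0⊕0⊕0⊕0 = 0
p8 = XOR of data positions {9,10,11,12,13,14,15,24,25,26,27,28,29,30,31} = 1⊕1⊕0⊕0⊕0⊕1⊕0⊕1⊕0⊕0⊕1⊕0⊕0⊕0⊕0 = 1
p16 = XOR of data positions {17,18,19,20,21,22,23,24,25,26,27,28,29,30,31} = 1⊕1⊕1⊕1⊕0⊕0⊕1⊕1⊕0⊕0⊕1⊕0⊕0⊕0⊕0 = 1
Codeword b1..b31 = 0000100111000101111100110010000

0000100111000101111100110010000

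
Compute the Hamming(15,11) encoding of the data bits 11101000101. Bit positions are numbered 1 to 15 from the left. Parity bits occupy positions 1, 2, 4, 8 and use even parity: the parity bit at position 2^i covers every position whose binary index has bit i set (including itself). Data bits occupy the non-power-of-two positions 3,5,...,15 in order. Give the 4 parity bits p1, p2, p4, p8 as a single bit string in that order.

1101

Place data bits at non-power-of-two positions: b3=1, b5=1, b6=1, b7=0, b9=1, b10=0, b11=0, b12=0, b13=1, b14=0, b15=1.
p1 = XOR of data positions {3,5,7,9,11,13,15} = 1⊕1⊕0⊕1⊕0⊕1⊕1 = 1
p2 = XOR of data positions {3,6,7,10,11,14,15} = 1⊕1⊕0⊕0⊕0⊕0⊕1 = 1
p4 = XOR of data positions {5,6,7,12,13,14,15} = 1⊕1⊕0⊕0⊕1⊕0⊕1 = 0
p8 = XOR of data positions {9,10,11,12,13,14,15} = 1⊕0⊕0⊕0⊕1⊕0⊕1 = 1
Parity bits p1,p2,p4,p8 = 1101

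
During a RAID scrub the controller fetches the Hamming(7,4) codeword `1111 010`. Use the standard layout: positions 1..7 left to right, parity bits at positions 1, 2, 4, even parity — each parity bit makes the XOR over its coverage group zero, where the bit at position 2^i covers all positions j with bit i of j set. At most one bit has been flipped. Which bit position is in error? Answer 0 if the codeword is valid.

s1: b1⊕b3⊕b5⊕b7 = 1⊕1⊕0⊕0 = 0
s2: b2⊕b3⊕b6⊕b7 = 1⊕1⊕1⊕0 = 1
s4: b4⊕b5⊕b6⊕b7 = 1⊕0⊕1⊕0 = 0
Syndrome (s4...s1) = 010 → position 2.

2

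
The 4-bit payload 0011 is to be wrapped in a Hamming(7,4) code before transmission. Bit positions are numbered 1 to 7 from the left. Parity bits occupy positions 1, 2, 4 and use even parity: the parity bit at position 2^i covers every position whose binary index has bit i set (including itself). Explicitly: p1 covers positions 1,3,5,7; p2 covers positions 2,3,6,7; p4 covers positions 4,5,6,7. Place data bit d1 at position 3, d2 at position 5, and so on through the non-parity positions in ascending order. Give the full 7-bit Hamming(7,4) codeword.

1000011

Place data bits at non-power-of-two positions: b3=0, b5=0, b6=1, b7=1.
p1 = XOR of data positions {3,5,7} = 0⊕0⊕1 = 1
p2 = XOR of data positions {3,6,7} = 0⊕1⊕1 = 0
p4 = XOR of data positions {5,6,7} = 0⊕1⊕1 = 0
Codeword b1..b7 = 1000011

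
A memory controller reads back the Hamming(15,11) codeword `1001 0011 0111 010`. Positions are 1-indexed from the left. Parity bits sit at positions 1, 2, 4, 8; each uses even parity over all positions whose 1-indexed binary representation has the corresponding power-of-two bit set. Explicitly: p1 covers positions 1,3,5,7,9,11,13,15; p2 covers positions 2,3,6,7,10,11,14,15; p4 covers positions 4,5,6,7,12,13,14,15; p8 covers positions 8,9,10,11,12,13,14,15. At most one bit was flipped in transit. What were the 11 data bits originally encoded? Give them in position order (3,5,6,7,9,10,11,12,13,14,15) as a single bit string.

s1: b1⊕b3⊕b5⊕b7⊕b9⊕b11⊕b13⊕b15 = 1⊕0⊕0⊕1⊕0⊕1⊕0⊕0 = 1
s2: b2⊕b3⊕b6⊕b7⊕b10⊕b11⊕b14⊕b15 = 0⊕0⊕0⊕1⊕1⊕1⊕1⊕0 = 0
s4: b4⊕b5⊕b6⊕b7⊕b12⊕b13⊕b14⊕b15 = 1⊕0⊕0⊕1⊕1⊕0⊕1⊕0 = 0
s8: b8⊕b9⊕b10⊕b11⊕b12⊕b13⊕b14⊕b15 = 1⊕0⊕1⊕1⊕1⊕0⊕1⊕0 = 1
Syndrome (s8...s1) = 1001 → position 9.
Flip bit 9: corrected codeword = 100100111111010
Data bits at positions 3,5,6,7,9,10,11,12,13,14,15: 00011111010

00011111010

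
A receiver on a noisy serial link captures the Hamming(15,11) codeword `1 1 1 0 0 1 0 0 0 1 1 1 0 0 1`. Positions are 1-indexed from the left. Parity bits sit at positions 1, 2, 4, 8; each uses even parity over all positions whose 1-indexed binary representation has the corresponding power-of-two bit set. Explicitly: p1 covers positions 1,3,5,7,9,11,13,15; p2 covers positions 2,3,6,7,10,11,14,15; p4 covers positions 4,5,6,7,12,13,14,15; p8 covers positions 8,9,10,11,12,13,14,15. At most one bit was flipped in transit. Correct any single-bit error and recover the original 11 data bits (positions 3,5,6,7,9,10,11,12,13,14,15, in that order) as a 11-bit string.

s1: b1⊕b3⊕b5⊕b7⊕b9⊕b11⊕b13⊕b15 = 1⊕1⊕0⊕0⊕0⊕1⊕0⊕1 = 0
s2: b2⊕b3⊕b6⊕b7⊕b10⊕b11⊕b14⊕b15 = 1⊕1⊕1⊕0⊕1⊕1⊕0⊕1 = 0
s4: b4⊕b5⊕b6⊕b7⊕b12⊕b13⊕b14⊕b15 = 0⊕0⊕1⊕0⊕1⊕0⊕0⊕1 = 1
s8: b8⊕b9⊕b10⊕b11⊕b12⊕b13⊕b14⊕b15 = 0⊕0⊕1⊕1⊕1⊕0⊕0⊕1 = 0
Syndrome (s8...s1) = 0100 → position 4.
Flip bit 4: corrected codeword = 111101000111001
Data bits at positions 3,5,6,7,9,10,11,12,13,14,15: 10100111001

10100111001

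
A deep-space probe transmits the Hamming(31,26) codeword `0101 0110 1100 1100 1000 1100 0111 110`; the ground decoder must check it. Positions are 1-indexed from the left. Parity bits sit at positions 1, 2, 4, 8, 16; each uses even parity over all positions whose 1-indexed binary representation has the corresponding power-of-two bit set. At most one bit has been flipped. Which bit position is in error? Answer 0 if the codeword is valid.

11

s1: b1⊕b3⊕b5⊕b7⊕b9⊕b11⊕b13⊕b15⊕b17⊕b19⊕b21⊕b23⊕b25⊕b27⊕b29⊕b31 = 0⊕0⊕0⊕1⊕1⊕0⊕1⊕0⊕1⊕0⊕1⊕0⊕0⊕1⊕1⊕0 = 1
s2: b2⊕b3⊕b6⊕b7⊕b10⊕b11⊕b14⊕b15⊕b18⊕b19⊕b22⊕b23⊕b26⊕b27⊕b30⊕b31 = 1⊕0⊕1⊕1⊕1⊕0⊕1⊕0⊕0⊕0⊕1⊕0⊕1⊕1⊕1⊕0 = 1
s4: b4⊕b5⊕b6⊕b7⊕b12⊕b13⊕b14⊕b15⊕b20⊕b21⊕b22⊕b23⊕b28⊕b29⊕b30⊕b31 = 1⊕0⊕1⊕1⊕0⊕1⊕1⊕0⊕0⊕1⊕1⊕0⊕1⊕1⊕1⊕0 = 0
s8: b8⊕b9⊕b10⊕b11⊕b12⊕b13⊕b14⊕b15⊕b24⊕b25⊕b26⊕b27⊕b28⊕b29⊕b30⊕b31 = 0⊕1⊕1⊕0⊕0⊕1⊕1⊕0⊕0⊕0⊕1⊕1⊕1⊕1⊕1⊕0 = 1
s16: b16⊕b17⊕b18⊕b19⊕b20⊕b21⊕b22⊕b23⊕b24⊕b25⊕b26⊕b27⊕b28⊕b29⊕b30⊕b31 = 0⊕1⊕0⊕0⊕0⊕1⊕1⊕0⊕0⊕0⊕1⊕1⊕1⊕1⊕1⊕0 = 0
Syndrome (s16...s1) = 01011 → position 11.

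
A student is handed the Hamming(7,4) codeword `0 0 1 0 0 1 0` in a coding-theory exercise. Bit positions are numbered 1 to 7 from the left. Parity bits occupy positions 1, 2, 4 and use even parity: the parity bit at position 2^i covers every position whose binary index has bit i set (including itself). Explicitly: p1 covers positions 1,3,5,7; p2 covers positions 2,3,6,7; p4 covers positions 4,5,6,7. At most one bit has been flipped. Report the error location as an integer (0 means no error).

s1: b1⊕b3⊕b5⊕b7 = 0⊕1⊕0⊕0 = 1
s2: b2⊕b3⊕b6⊕b7 = 0⊕1⊕1⊕0 = 0
s4: b4⊕b5⊕b6⊕b7 = 0⊕0⊕1⊕0 = 1
Syndrome (s4...s1) = 101 → position 5.

5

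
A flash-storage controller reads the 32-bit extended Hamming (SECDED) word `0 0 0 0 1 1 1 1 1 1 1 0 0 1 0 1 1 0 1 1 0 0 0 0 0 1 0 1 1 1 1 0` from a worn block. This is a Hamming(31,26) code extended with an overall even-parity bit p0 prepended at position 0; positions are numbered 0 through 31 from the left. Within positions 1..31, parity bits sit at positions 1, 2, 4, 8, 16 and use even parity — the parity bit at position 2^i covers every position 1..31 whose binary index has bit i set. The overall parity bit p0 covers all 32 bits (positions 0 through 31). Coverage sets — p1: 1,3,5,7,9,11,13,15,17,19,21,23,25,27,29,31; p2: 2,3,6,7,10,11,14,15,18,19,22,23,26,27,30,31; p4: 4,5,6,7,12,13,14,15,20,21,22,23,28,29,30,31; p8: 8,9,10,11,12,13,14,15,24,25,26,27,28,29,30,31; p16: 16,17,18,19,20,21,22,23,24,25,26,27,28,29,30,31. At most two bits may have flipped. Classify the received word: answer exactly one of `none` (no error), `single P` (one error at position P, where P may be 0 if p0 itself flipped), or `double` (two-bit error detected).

single 5

s1: b1⊕b3⊕b5⊕b7⊕b9⊕b11⊕b13⊕b15⊕b17⊕b19⊕b21⊕b23⊕b25⊕b27⊕b29⊕b31 = 0⊕0⊕1⊕1⊕1⊕0⊕1⊕1⊕0⊕1⊕0⊕0⊕1⊕1⊕1⊕0 = 1
s2: b2⊕b3⊕b6⊕b7⊕b10⊕b11⊕b14⊕b15⊕b18⊕b19⊕b22⊕b23⊕b26⊕b27⊕b30⊕b31 = 0⊕0⊕1⊕1⊕1⊕0⊕0⊕1⊕1⊕1⊕0⊕0⊕0⊕1⊕1⊕0 = 0
s4: b4⊕b5⊕b6⊕b7⊕b12⊕b13⊕b14⊕b15⊕b20⊕b21⊕b22⊕b23⊕b28⊕b29⊕b30⊕b31 = 1⊕1⊕1⊕1⊕0⊕1⊕0⊕1⊕0⊕0⊕0⊕0⊕1⊕1⊕1⊕0 = 1
s8: b8⊕b9⊕b10⊕b11⊕b12⊕b13⊕b14⊕b15⊕b24⊕b25⊕b26⊕b27⊕b28⊕b29⊕b30⊕b31 = 1⊕1⊕1⊕0⊕0⊕1⊕0⊕1⊕0⊕1⊕0⊕1⊕1⊕1⊕1⊕0 = 0
s16: b16⊕b17⊕b18⊕b19⊕b20⊕b21⊕b22⊕b23⊕b24⊕b25⊕b26⊕b27⊕b28⊕b29⊕b30⊕b31 = 1⊕0⊕1⊕1⊕0⊕0⊕0⊕0⊕0⊕1⊕0⊕1⊕1⊕1⊕1⊕0 = 0
Syndrome (s16...s1) = 00101 → position 5.
Overall parity (XOR of all 32 bits, including p0): 0⊕0⊕0⊕0⊕1⊕1⊕1⊕1⊕1⊕1⊕1⊕0⊕0⊕1⊕0⊕1⊕1⊕0⊕1⊕1⊕0⊕0⊕0⊕0⊕0⊕1⊕0⊕1⊕1⊕1⊕1⊕0 = 1
Overall=1, syndrome position=5 → single-bit error at position 5.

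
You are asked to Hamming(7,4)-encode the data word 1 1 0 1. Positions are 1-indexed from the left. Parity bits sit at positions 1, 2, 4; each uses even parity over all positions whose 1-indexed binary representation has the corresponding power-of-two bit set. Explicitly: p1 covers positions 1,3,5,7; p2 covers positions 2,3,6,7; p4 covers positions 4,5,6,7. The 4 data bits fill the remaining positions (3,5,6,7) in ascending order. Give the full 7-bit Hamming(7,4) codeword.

Place data bits at non-power-of-two positions: b3=1, b5=1, b6=0, b7=1.
p1 = XOR of data positions {3,5,7} = 1⊕1⊕1 = 1
p2 = XOR of data positions {3,6,7} = 1⊕0⊕1 = 0
p4 = XOR of data positions {5,6,7} = 1⊕0⊕1 = 0
Codeword b1..b7 = 1010101

1010101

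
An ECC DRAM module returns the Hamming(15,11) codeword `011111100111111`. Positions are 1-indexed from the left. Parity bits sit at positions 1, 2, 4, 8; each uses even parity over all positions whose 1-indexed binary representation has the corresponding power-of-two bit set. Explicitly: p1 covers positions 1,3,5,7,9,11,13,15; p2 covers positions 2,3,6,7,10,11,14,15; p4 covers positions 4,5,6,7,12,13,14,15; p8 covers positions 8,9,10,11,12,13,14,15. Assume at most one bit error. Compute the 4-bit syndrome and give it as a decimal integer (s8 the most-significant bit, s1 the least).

0

s1: b1⊕b3⊕b5⊕b7⊕b9⊕b11⊕b13⊕b15 = 0⊕1⊕1⊕1⊕0⊕1⊕1⊕1 = 0
s2: b2⊕b3⊕b6⊕b7⊕b10⊕b11⊕b14⊕b15 = 1⊕1⊕1⊕1⊕1⊕1⊕1⊕1 = 0
s4: b4⊕b5⊕b6⊕b7⊕b12⊕b13⊕b14⊕b15 = 1⊕1⊕1⊕1⊕1⊕1⊕1⊕1 = 0
s8: b8⊕b9⊕b10⊕b11⊕b12⊕b13⊕b14⊕b15 = 0⊕0⊕1⊕1⊕1⊕1⊕1⊕1 = 0
Syndrome (s8...s1) = 0000 → position 0 (no error).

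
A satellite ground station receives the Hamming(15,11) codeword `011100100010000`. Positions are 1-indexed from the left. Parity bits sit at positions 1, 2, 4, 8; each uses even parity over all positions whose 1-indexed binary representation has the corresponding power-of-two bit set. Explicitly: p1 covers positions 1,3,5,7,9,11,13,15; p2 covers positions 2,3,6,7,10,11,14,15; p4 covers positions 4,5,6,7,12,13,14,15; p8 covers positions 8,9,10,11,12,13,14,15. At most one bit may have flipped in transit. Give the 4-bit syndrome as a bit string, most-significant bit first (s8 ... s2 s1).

s1: b1⊕b3⊕b5⊕b7⊕b9⊕b11⊕b13⊕b15 = 0⊕1⊕0⊕1⊕0⊕1⊕0⊕0 = 1
s2: b2⊕b3⊕b6⊕b7⊕b10⊕b11⊕b14⊕b15 = 1⊕1⊕0⊕1⊕0⊕1⊕0⊕0 = 0
s4: b4⊕b5⊕b6⊕b7⊕b12⊕b13⊕b14⊕b15 = 1⊕0⊕0⊕1⊕0⊕0⊕0⊕0 = 0
s8: b8⊕b9⊕b10⊕b11⊕b12⊕b13⊕b14⊕b15 = 0⊕0⊕0⊕1⊕0⊕0⊕0⊕0 = 1
Syndrome (s8...s1) = 1001 → position 9.

1001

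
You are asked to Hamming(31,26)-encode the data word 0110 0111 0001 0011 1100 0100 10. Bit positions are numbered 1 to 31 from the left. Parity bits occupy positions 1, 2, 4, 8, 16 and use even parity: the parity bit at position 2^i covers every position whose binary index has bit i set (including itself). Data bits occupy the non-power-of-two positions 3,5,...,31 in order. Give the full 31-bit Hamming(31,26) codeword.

Place data bits at non-power-of-two positions: b3=0, b5=1, b6=1, b7=0, b9=0, b10=1, b11=1, b12=1, b13=0, b14=0, b15=0, b17=1, b18=0, b19=0, b20=1, b21=1, b22=1, b23=1, b24=0, b25=0, b26=0, b27=1, b28=0, b29=0, b30=1, b31=0.
p1 = XOR of data positions {3,5,7,9,11,13,15,17,19,21,23,25,27,29,31} = 0⊕1⊕0⊕0⊕1⊕0⊕0⊕1⊕0⊕1⊕1⊕0⊕1⊕0⊕0 = 0
p2 = XOR of data positions {3,6,7,10,11,14,15,18,19,22,23,26,27,30,31} = 0⊕1⊕0⊕1⊕1⊕0⊕0⊕0⊕0⊕1⊕1⊕0⊕1⊕1⊕0 = 1
p4 = XOR of data positions {5,6,7,12,13,14,15,20,21,22,23,28,29,30,31} = 1⊕1⊕0⊕1⊕0⊕0⊕0⊕1⊕1⊕1⊕1⊕0⊕0⊕1⊕0 = 0
p8 = XOR of data positions {9,10,11,12,13,14,15,24,25,26,27,28,29,30,31} = 0⊕1⊕1⊕1⊕0⊕0⊕0⊕0⊕0⊕0⊕1⊕0⊕0⊕1⊕0 = 1
p16 = XOR of data positions {17,18,19,20,21,22,23,24,25,26,27,28,29,30,31} = 1⊕0⊕0⊕1⊕1⊕1⊕1⊕0⊕0⊕0⊕1⊕0⊕0⊕1⊕0 = 1
Codeword b1..b31 = 0100110101110001100111100010010

0100110101110001100111100010010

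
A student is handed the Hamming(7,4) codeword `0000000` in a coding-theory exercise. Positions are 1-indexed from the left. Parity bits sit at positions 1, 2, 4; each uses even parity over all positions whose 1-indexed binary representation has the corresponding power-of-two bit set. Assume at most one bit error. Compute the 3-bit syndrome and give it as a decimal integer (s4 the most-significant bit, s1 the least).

s1: b1⊕b3⊕b5⊕b7 = 0⊕0⊕0⊕0 = 0
s2: b2⊕b3⊕b6⊕b7 = 0⊕0⊕0⊕0 = 0
s4: b4⊕b5⊕b6⊕b7 = 0⊕0⊕0⊕0 = 0
Syndrome (s4...s1) = 000 → position 0 (no error).

0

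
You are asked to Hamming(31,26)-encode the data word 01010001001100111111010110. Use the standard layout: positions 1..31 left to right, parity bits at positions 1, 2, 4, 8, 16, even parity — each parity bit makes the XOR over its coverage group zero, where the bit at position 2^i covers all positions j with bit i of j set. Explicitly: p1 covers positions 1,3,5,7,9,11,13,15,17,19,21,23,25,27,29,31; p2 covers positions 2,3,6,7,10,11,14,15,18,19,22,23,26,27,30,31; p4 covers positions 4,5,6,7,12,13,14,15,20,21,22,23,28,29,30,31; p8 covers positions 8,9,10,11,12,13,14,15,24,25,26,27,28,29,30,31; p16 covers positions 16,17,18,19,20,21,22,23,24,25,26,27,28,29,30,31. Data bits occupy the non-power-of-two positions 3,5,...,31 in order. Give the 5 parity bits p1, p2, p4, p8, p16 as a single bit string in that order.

10010

Place data bits at non-power-of-two positions: b3=0, b5=1, b6=0, b7=1, b9=0, b10=0, b11=0, b12=1, b13=0, b14=0, b15=1, b17=1, b18=0, b19=0, b20=1, b21=1, b22=1, b23=1, b24=1, b25=1, b26=0, b27=1, b28=0, b29=1, b30=1, b31=0.
p1 = XOR of data positions {3,5,7,9,11,13,15,17,19,21,23,25,27,29,31} = 0⊕1⊕1⊕0⊕0⊕0⊕1⊕1⊕0⊕1⊕1⊕1⊕1⊕1⊕0 = 1
p2 = XOR of data positions {3,6,7,10,11,14,15,18,19,22,23,26,27,30,31} = 0⊕0⊕1⊕0⊕0⊕0⊕1⊕0⊕0⊕1⊕1⊕0⊕1⊕1⊕0 = 0
p4 = XOR of data positions {5,6,7,12,13,14,15,20,21,22,23,28,29,30,31} = 1⊕0⊕1⊕1⊕0⊕0⊕1⊕1⊕1⊕1⊕1⊕0⊕1⊕1⊕0 = 0
p8 = XOR of data positions {9,10,11,12,13,14,15,24,25,26,27,28,29,30,31} = 0⊕0⊕0⊕1⊕0⊕0⊕1⊕1⊕1⊕0⊕1⊕0⊕1⊕1⊕0 = 1
p16 = XOR of data positions {17,18,19,20,21,22,23,24,25,26,27,28,29,30,31} = 1⊕0⊕0⊕1⊕1⊕1⊕1⊕1⊕1⊕0⊕1⊕0⊕1⊕1⊕0 = 0
Parity bits p1,p2,p4,p8,p16 = 10010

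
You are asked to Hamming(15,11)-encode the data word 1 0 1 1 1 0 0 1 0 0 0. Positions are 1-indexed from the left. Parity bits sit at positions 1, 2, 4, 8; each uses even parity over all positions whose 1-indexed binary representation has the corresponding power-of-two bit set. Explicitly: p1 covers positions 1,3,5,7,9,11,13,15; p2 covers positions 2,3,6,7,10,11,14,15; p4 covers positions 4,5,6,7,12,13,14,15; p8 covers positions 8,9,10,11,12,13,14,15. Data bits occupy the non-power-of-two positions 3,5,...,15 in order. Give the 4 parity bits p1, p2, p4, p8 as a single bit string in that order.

Place data bits at non-power-of-two positions: b3=1, b5=0, b6=1, b7=1, b9=1, b10=0, b11=0, b12=1, b13=0, b14=0, b15=0.
p1 = XOR of data positions {3,5,7,9,11,13,15} = 1⊕0⊕1⊕1⊕0⊕0⊕0 = 1
p2 = XOR of data positions {3,6,7,10,11,14,15} = 1⊕1⊕1⊕0⊕0⊕0⊕0 = 1
p4 = XOR of data positions {5,6,7,12,13,14,15} = 0⊕1⊕1⊕1⊕0⊕0⊕0 = 1
p8 = XOR of data positions {9,10,11,12,13,14,15} = 1⊕0⊕0⊕1⊕0⊕0⊕0 = 0
Parity bits p1,p2,p4,p8 = 1110

1110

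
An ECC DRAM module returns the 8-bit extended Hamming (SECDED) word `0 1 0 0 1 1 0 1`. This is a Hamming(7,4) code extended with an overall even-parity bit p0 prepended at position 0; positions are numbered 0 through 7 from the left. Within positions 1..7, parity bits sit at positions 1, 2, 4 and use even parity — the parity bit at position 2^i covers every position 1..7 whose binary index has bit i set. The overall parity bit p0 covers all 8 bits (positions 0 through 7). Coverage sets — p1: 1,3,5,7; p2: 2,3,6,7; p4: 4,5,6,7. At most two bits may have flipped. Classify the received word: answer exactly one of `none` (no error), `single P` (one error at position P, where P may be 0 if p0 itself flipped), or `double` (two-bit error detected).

double

s1: b1⊕b3⊕b5⊕b7 = 1⊕0⊕1⊕1 = 1
s2: b2⊕b3⊕b6⊕b7 = 0⊕0⊕0⊕1 = 1
s4: b4⊕b5⊕b6⊕b7 = 1⊕1⊕0⊕1 = 1
Syndrome (s4...s1) = 111 → position 7.
Overall parity (XOR of all 8 bits, including p0): 0⊕1⊕0⊕0⊕1⊕1⊕0⊕1 = 0
Overall=0, syndrome position=7 → double-bit error detected (uncorrectable).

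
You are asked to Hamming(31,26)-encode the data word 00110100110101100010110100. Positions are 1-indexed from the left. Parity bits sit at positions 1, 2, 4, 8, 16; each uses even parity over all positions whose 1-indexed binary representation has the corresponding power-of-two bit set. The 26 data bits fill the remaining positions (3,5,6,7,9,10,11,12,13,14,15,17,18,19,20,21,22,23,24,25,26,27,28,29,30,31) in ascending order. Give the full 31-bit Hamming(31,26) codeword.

Place data bits at non-power-of-two positions: b3=0, b5=0, b6=1, b7=1, b9=0, b10=1, b11=0, b12=0, b13=1, b14=1, b15=0, b17=1, b18=0, b19=1, b20=1, b21=0, b22=0, b23=0, b24=1, b25=0, b26=1, b27=1, b28=0, b29=1, b30=0, b31=0.
p1 = XOR of data positions {3,5,7,9,11,13,15,17,19,21,23,25,27,29,31} = 0⊕0⊕1⊕0⊕0⊕1⊕0⊕1⊕1⊕0⊕0⊕0⊕1⊕1⊕0 = 0
p2 = XOR of data positions {3,6,7,10,11,14,15,18,19,22,23,26,27,30,31} = 0⊕1⊕1⊕1⊕0⊕1⊕0⊕0⊕1⊕0⊕0⊕1⊕1⊕0⊕0 = 1
p4 = XOR of data positions {5,6,7,12,13,14,15,20,21,22,23,28,29,30,31} = 0⊕1⊕1⊕0⊕1⊕1⊕0⊕1⊕0⊕0⊕0⊕0⊕1⊕0⊕0 = 0
p8 = XOR of data positions {9,10,11,12,13,14,15,24,25,26,27,28,29,30,31} = 0⊕1⊕0⊕0⊕1⊕1⊕0⊕1⊕0⊕1⊕1⊕0⊕1⊕0⊕0 = 1
p16 = XOR of data positions {17,18,19,20,21,22,23,24,25,26,27,28,29,30,31} = 1⊕0⊕1⊕1⊕0⊕0⊕0⊕1⊕0⊕1⊕1⊕0⊕1⊕0⊕0 = 1
Codeword b1..b31 = 0100011101001101101100010110100

0100011101001101101100010110100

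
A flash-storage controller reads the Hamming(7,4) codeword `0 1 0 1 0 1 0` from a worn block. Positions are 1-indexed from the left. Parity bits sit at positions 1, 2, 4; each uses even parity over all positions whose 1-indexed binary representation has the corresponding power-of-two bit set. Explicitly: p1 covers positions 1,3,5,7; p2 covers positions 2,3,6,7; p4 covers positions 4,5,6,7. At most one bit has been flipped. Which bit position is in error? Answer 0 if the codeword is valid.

0

s1: b1⊕b3⊕b5⊕b7 = 0⊕0⊕0⊕0 = 0
s2: b2⊕b3⊕b6⊕b7 = 1⊕0⊕1⊕0 = 0
s4: b4⊕b5⊕b6⊕b7 = 1⊕0⊕1⊕0 = 0
Syndrome (s4...s1) = 000 → position 0 (no error).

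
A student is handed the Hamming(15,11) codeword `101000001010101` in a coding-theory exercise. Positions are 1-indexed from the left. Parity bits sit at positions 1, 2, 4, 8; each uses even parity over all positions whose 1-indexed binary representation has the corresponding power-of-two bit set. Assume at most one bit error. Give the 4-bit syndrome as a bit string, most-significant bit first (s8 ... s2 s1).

s1: b1⊕b3⊕b5⊕b7⊕b9⊕b11⊕b13⊕b15 = 1⊕1⊕0⊕0⊕1⊕1⊕1⊕1 = 0
s2: b2⊕b3⊕b6⊕b7⊕b10⊕b11⊕b14⊕b15 = 0⊕1⊕0⊕0⊕0⊕1⊕0⊕1 = 1
s4: b4⊕b5⊕b6⊕b7⊕b12⊕b13⊕b14⊕b15 = 0⊕0⊕0⊕0⊕0⊕1⊕0⊕1 = 0
s8: b8⊕b9⊕b10⊕b11⊕b12⊕b13⊕b14⊕b15 = 0⊕1⊕0⊕1⊕0⊕1⊕0⊕1 = 0
Syndrome (s8...s1) = 0010 → position 2.

0010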